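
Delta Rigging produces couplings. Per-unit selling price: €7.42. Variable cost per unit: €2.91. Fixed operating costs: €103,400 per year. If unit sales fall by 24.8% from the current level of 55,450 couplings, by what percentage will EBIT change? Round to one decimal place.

Total contribution margin = 55,450 × €4.51 = €250,079.50.
Operating income = contribution − fixed costs = €250,079.50 − €103,400 = €146,679.50.
DOL = contribution ÷ EBIT = €250,079.50 ÷ €146,679.50 = 1.7049.
So EBIT moves 1.7049 × (-24.8%) = -42.3%.

-42.3%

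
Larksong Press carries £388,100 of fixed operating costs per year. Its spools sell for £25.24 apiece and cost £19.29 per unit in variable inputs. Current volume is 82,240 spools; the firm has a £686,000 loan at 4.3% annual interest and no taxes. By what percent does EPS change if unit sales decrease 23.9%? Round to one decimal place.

At 82,240 units, contribution = 82,240 × £5.95 = £489,328.00.
Subtracting fixed costs: EBIT = £489,328.00 − £388,100 = £101,228.00.
Interest = £29,498.00, so EBIT − I = £71,730.00.
DCL = total CM / (EBIT − I) = £489,328.00 / £71,730.00 = 6.8218.
%ΔEPS = DCL × %ΔSales = 6.8218 × -23.9% = -163.0%.

-163.0%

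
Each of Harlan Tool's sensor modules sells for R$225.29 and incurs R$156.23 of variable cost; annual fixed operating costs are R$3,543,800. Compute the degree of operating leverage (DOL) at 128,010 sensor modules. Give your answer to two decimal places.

1.67

Total contribution margin = 128,010 × R$69.06 = R$8,840,370.60.
Operating income = contribution − fixed costs = R$8,840,370.60 − R$3,543,800 = R$5,296,570.60.
Degree of operating leverage = R$8,840,370.60 / R$5,296,570.60 = 1.6691.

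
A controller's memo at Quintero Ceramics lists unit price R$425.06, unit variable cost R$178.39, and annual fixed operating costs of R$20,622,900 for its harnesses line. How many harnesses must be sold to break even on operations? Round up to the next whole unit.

83,606 harnesses

Contribution margin per unit = R$425.06 − R$178.39 = R$246.67.
Units to break even: R$20,622,900 ÷ R$246.67 = 83,605.22, rounded up to 83,606.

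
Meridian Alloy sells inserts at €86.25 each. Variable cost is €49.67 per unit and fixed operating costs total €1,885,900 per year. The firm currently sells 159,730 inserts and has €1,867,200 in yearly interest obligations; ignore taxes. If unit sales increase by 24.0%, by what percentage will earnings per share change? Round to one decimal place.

Contribution at this volume is 159,730 × €36.58 = €5,842,923.40.
Operating income = contribution − fixed costs = €5,842,923.40 − €1,885,900 = €3,957,023.40.
After interest of €1,867,200.00, pre-tax earnings = €2,089,823.40.
Degree of combined leverage = contribution ÷ (EBIT − I) = €5,842,923.40 ÷ €2,089,823.40 = 2.7959.
%ΔEPS = DCL × %ΔSales = 2.7959 × +24.0% = +67.1%.

+67.1%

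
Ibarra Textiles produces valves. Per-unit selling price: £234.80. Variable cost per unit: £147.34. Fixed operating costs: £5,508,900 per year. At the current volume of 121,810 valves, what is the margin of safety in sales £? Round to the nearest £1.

£13,811,487

Contribution margin per unit = £234.80 − £147.34 = £87.46. Break-even units = £5,508,900 ÷ £87.46 = 62,987.65; break-even revenue = 62,987.65 × £234.80 = £14,789,500.57.
Current sales = 121,810 × £234.80 = £28,600,988.00.
Margin of safety = £28,600,988.00 − £14,789,500.57 = £13,811,487.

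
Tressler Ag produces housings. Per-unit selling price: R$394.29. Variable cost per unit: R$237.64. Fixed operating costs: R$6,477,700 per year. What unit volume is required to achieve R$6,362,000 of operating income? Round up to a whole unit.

81,965 housings

Each unit contributes R$394.29 − R$237.64 = R$156.65.
Units = (FC + target) / CM = (R$6,477,700 + R$6,362,000) / R$156.65 = 81,964.25, so 81,965 housings.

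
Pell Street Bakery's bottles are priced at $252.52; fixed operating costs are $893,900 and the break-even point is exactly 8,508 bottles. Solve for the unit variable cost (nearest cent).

$147.45

At break-even, FC = Q × (P − VC), so P − VC = $893,900 ÷ 8,508 = $105.0658.
Variable cost per unit = $252.52 − $105.0658 = $147.45.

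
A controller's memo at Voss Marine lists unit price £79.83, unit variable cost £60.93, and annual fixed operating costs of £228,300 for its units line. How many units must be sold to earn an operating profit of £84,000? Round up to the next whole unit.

16,524 units

Contribution margin per unit = £79.83 − £60.93 = £18.90.
Units = (FC + target) / CM = (£228,300 + £84,000) / £18.90 = 16,523.81, so 16,524 units.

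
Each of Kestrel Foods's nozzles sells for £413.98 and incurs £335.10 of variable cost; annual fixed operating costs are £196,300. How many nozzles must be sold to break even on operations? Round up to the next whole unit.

Unit CM = price − variable cost = £413.98 − £335.10 = £78.88.
Break-even Q = £196,300 / £78.88 = 2,488.59 → 2,489 nozzles.

2,489 nozzles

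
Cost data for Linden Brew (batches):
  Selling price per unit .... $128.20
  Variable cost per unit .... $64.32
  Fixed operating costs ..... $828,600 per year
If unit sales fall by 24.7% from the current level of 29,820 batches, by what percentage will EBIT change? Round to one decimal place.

At 29,820 units, contribution = 29,820 × $63.88 = $1,904,901.60.
Operating income = contribution − fixed costs = $1,904,901.60 − $828,600 = $1,076,301.60.
DOL = contribution ÷ EBIT = $1,904,901.60 ÷ $1,076,301.60 = 1.7699.
%ΔEBIT = DOL × %ΔSales = 1.7699 × -24.7% = -43.7%.

-43.7%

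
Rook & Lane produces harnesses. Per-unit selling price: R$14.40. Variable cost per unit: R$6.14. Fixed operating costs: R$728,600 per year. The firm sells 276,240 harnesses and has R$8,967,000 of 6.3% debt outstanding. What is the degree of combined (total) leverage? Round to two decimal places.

2.31

Total contribution margin = 276,240 × R$8.26 = R$2,281,742.40.
EBIT = R$2,281,742.40 − R$728,600 = R$1,553,142.40. Interest = R$564,921.00.
DOL = R$2,281,742.40 ÷ R$1,553,142.40 = 1.4691; DFL = R$1,553,142.40 ÷ R$988,221.40 = 1.5717.
Combined leverage = 1.4691 × 1.5717 = 2.3090.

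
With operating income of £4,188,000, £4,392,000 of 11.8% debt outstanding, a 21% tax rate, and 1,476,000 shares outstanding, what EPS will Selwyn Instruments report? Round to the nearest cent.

Interest = £518,256.00, so EBT = £4,188,000 − £518,256.00 = £3,669,744.00.
After tax at 21%: net income = £3,669,744.00 × 0.79 = £2,899,097.76.
Per share: £2,899,097.76 / 1,476,000 shares = £1.96.

£1.96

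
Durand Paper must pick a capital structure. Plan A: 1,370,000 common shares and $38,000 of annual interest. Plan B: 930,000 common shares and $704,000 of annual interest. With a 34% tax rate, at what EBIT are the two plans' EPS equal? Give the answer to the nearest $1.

Set EPS_A = EPS_B: (EBIT − $38,000)(1 − 0.34) ÷ 1,370,000 = (EBIT − $704,000)(1 − 0.34) ÷ 930,000.
The (1 − t) factor cancels: (EBIT − 38,000) × 930,000 = (EBIT − 704,000) × 1,370,000.
EBIT × (1,370,000 − 930,000) = 704,000 × 1,370,000 − 38,000 × 930,000 = 929,140,000,000, so EBIT = 929,140,000,000 ÷ 440,000 = 2,111,681.82.

$2,111,682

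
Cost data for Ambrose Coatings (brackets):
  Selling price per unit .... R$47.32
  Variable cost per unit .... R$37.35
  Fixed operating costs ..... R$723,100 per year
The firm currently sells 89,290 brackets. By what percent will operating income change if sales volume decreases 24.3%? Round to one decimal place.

-129.4%

Total contribution margin = 89,290 × R$9.97 = R$890,221.30.
Operating income = contribution − fixed costs = R$890,221.30 − R$723,100 = R$167,121.30.
DOL = contribution ÷ EBIT = R$890,221.30 ÷ R$167,121.30 = 5.3268.
Operating income changes by 5.3268 × -24.3% = -129.4%.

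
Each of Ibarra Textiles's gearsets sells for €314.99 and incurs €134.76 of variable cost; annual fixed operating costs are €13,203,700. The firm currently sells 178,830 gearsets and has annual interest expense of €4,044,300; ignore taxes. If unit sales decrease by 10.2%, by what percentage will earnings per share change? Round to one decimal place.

Contribution at this volume is 178,830 × €180.23 = €32,230,530.90.
EBIT = €32,230,530.90 − €13,203,700 = €19,026,830.90.
After interest of €4,044,300.00, pre-tax earnings = €14,982,530.90.
DCL = total CM / (EBIT − I) = €32,230,530.90 / €14,982,530.90 = 2.1512.
EPS therefore changes by 2.1512 × (-10.2%) = -21.9%.

-21.9%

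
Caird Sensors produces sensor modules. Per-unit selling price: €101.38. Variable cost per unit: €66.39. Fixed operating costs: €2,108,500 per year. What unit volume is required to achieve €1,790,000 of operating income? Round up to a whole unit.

Unit CM = price − variable cost = €101.38 − €66.39 = €34.99.
Required volume = (fixed costs + target profit) ÷ CM = (€2,108,500 + €1,790,000) ÷ €34.99 = 111,417.55, so 111,418 sensor modules.

111,418 sensor modules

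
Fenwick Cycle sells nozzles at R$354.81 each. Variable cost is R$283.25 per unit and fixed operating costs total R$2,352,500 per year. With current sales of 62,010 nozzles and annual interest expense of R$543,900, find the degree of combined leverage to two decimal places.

2.88

At 62,010 units, contribution = 62,010 × R$71.56 = R$4,437,435.60.
Operating income = contribution − fixed costs = R$4,437,435.60 − R$2,352,500 = R$2,084,935.60. Interest = R$543,900.00, so EBIT − I = R$1,541,035.60.
DCL = contribution ÷ (EBIT − I) = R$4,437,435.60 ÷ R$1,541,035.60 = 2.8795.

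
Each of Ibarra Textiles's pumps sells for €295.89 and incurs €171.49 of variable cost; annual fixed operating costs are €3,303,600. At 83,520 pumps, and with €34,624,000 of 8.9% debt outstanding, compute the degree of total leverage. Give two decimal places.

Total contribution margin = 83,520 × €124.40 = €10,389,888.00.
EBIT = €10,389,888.00 − €3,303,600 = €7,086,288.00. Interest = €3,081,536.00, so EBIT − I = €4,004,752.00.
DCL = contribution ÷ (EBIT − I) = €10,389,888.00 ÷ €4,004,752.00 = 2.5944.

2.59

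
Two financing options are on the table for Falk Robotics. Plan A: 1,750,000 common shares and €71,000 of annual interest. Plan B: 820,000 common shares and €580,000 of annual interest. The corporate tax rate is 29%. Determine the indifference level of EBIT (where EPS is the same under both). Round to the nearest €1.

At indifference, (EBIT − 71,000)(1 − t)/1,750,000 = (EBIT − 580,000)(1 − t)/820,000.
Cancelling (1 − t) and cross-multiplying: 820,000·(EBIT − 71,000) = 1,750,000·(EBIT − 580,000).
Solving, EBIT = (580,000·1,750,000 − 71,000·820,000) / (1,750,000 − 820,000) = 956,780,000,000 / 930,000 = 1,028,795.70.

€1,028,796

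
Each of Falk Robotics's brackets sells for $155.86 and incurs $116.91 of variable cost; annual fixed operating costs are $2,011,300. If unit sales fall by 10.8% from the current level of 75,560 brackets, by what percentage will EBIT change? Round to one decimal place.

Total contribution margin = 75,560 × $38.95 = $2,943,062.00.
Operating income = contribution − fixed costs = $2,943,062.00 − $2,011,300 = $931,762.00.
So DOL = total CM / EBIT = $2,943,062.00 / $931,762.00 = 3.1586.
Operating income changes by 3.1586 × -10.8% = -34.1%.

-34.1%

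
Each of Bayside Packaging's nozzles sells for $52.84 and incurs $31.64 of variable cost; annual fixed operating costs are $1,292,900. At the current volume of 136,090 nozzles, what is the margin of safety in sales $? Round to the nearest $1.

Contribution margin per unit = $52.84 − $31.64 = $21.20. Break-even units = $1,292,900 ÷ $21.20 = 60,985.85; break-even revenue = 60,985.85 × $52.84 = $3,222,492.26.
Actual sales revenue = 136,090 × $52.84 = $7,190,995.60.
Margin of safety = $7,190,995.60 − $3,222,492.26 = $3,968,503.

$3,968,503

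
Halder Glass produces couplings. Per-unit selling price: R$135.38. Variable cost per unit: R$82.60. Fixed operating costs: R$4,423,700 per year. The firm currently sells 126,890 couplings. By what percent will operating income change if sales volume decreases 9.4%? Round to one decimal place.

-27.7%

At 126,890 units, contribution = 126,890 × R$52.78 = R$6,697,254.20.
Operating income = contribution − fixed costs = R$6,697,254.20 − R$4,423,700 = R$2,273,554.20.
DOL = contribution ÷ EBIT = R$6,697,254.20 ÷ R$2,273,554.20 = 2.9457.
%ΔEBIT = DOL × %ΔSales = 2.9457 × -9.4% = -27.7%.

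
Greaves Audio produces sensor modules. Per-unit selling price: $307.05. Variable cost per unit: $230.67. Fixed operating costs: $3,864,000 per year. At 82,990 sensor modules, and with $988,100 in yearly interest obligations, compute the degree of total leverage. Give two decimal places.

4.26

Total contribution margin = 82,990 × $76.38 = $6,338,776.20.
Subtracting fixed costs: EBIT = $6,338,776.20 − $3,864,000 = $2,474,776.20. Interest = $988,100.00.
DOL = $6,338,776.20 ÷ $2,474,776.20 = 2.5614; DFL = $2,474,776.20 ÷ $1,486,676.20 = 1.6646.
Combined leverage = 2.5614 × 1.6646 = 4.2637.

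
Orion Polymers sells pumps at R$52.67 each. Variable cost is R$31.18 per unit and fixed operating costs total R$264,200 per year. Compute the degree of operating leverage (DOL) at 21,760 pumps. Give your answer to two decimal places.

Total contribution margin = 21,760 × R$21.49 = R$467,622.40.
EBIT = R$467,622.40 − R$264,200 = R$203,422.40.
DOL = contribution ÷ EBIT = R$467,622.40 ÷ R$203,422.40 = 2.2988.

2.30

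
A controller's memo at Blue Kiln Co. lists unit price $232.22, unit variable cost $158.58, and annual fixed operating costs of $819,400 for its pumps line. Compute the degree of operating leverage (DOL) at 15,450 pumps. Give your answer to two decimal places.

3.57

At 15,450 units, contribution = 15,450 × $73.64 = $1,137,738.00.
Subtracting fixed costs: EBIT = $1,137,738.00 − $819,400 = $318,338.00.
DOL = contribution ÷ EBIT = $1,137,738.00 ÷ $318,338.00 = 3.5740.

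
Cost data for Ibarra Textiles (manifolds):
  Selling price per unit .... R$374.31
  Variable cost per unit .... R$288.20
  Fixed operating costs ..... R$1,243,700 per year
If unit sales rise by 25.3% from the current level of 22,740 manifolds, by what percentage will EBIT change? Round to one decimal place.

Contribution at this volume is 22,740 × R$86.11 = R$1,958,141.40.
Operating income = contribution − fixed costs = R$1,958,141.40 − R$1,243,700 = R$714,441.40.
DOL = contribution ÷ EBIT = R$1,958,141.40 ÷ R$714,441.40 = 2.7408.
So EBIT moves 2.7408 × (+25.3%) = +69.3%.

+69.3%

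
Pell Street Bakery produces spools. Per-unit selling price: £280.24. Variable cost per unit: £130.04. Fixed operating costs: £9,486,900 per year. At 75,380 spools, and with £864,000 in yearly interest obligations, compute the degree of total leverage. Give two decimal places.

At 75,380 units, contribution = 75,380 × £150.20 = £11,322,076.00.
EBIT = £11,322,076.00 − £9,486,900 = £1,835,176.00. Interest = £864,000.00.
DOL = £11,322,076.00 ÷ £1,835,176.00 = 6.1695; DFL = £1,835,176.00 ÷ £971,176.00 = 1.8896.
Combined leverage = 6.1695 × 1.8896 = 11.6579.

11.66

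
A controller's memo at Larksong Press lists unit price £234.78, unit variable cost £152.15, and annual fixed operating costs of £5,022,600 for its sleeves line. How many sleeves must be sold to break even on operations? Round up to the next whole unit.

60,785 sleeves

Each unit contributes £234.78 − £152.15 = £82.63.
Break-even volume = fixed costs ÷ CM per unit = £5,022,600 ÷ £82.63 = 60,784.22, so 60,785 sleeves.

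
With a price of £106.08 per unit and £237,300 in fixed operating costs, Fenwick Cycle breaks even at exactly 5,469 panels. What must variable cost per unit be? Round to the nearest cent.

At break-even, FC = Q × (P − VC), so P − VC = £237,300 ÷ 5,469 = £43.3900.
Hence VC = price − CM = £106.08 − £43.3900 = £62.69.

£62.69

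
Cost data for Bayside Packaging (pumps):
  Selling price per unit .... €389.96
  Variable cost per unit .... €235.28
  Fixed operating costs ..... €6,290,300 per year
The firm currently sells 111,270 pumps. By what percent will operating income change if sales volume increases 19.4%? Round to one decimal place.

Contribution at this volume is 111,270 × €154.68 = €17,211,243.60.
EBIT = €17,211,243.60 − €6,290,300 = €10,920,943.60.
Degree of operating leverage = €17,211,243.60 / €10,920,943.60 = 1.5760.
So EBIT moves 1.5760 × (+19.4%) = +30.6%.

+30.6%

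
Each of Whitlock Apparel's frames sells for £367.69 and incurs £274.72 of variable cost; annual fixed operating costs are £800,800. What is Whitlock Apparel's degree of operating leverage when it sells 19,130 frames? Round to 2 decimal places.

1.82

At 19,130 units, contribution = 19,130 × £92.97 = £1,778,516.10.
Subtracting fixed costs: EBIT = £1,778,516.10 − £800,800 = £977,716.10.
Degree of operating leverage = £1,778,516.10 / £977,716.10 = 1.8191.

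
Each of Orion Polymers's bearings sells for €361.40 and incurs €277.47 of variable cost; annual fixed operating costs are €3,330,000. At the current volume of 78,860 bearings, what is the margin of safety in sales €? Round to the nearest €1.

Each unit contributes €361.40 − €277.47 = €83.93. Break-even units = €3,330,000 ÷ €83.93 = 39,675.92; break-even revenue = 39,675.92 × €361.40 = €14,338,877.64.
Actual sales revenue = 78,860 × €361.40 = €28,500,004.00.
Margin of safety = €28,500,004.00 − €14,338,877.64 = €14,161,126.

€14,161,126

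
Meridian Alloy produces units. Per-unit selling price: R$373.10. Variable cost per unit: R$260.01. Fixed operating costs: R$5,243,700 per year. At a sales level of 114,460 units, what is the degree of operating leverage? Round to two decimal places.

1.68

At 114,460 units, contribution = 114,460 × R$113.09 = R$12,944,281.40.
Subtracting fixed costs: EBIT = R$12,944,281.40 − R$5,243,700 = R$7,700,581.40.
Degree of operating leverage = R$12,944,281.40 / R$7,700,581.40 = 1.6809.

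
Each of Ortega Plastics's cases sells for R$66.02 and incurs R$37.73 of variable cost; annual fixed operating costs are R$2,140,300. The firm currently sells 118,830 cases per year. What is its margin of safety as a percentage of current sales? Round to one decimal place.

Each unit contributes R$66.02 − R$37.73 = R$28.29. Break-even units = R$2,140,300 ÷ R$28.29 = 75,655.71; break-even revenue = 75,655.71 × R$66.02 = R$4,994,789.89.
Current sales = 118,830 × R$66.02 = R$7,845,156.60.
Margin of safety = (R$7,845,156.60 − R$4,994,789.89) ÷ R$7,845,156.60 = 36.3%.

36.3%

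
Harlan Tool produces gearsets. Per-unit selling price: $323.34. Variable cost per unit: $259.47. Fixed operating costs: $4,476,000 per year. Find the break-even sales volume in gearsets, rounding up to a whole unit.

70,080 gearsets

Unit CM = price − variable cost = $323.34 − $259.47 = $63.87.
Break-even Q = $4,476,000 / $63.87 = 70,079.85 → 70,080 gearsets.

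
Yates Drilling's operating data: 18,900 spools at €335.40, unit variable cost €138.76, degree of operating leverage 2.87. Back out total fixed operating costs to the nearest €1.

At 18,900 units, contribution = 18,900 × €196.64 = €3,716,496.00.
DOL = contribution / EBIT, so EBIT = €3,716,496.00 / 2.87 = €1,294,946.34.
And FC = contribution − EBIT = €3,716,496.00 − €1,294,946.34 = €2,421,550.

€2,421,550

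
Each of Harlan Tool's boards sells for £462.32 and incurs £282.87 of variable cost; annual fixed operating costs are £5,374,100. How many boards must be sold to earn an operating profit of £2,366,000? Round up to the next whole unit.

43,133 boards

Contribution margin per unit = £462.32 − £282.87 = £179.45.
Need Q such that Q × £179.45 − £5,374,100 = £2,366,000, i.e. Q = £7,740,100 / £179.45 = 43,132.35 → 43,133.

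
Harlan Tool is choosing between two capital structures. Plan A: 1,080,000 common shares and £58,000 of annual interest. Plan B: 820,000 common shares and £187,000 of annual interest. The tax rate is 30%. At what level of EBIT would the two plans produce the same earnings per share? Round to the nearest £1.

£593,846

At indifference, (EBIT − 58,000)(1 − t)/1,080,000 = (EBIT − 187,000)(1 − t)/820,000.
Cancelling (1 − t) and cross-multiplying: 820,000·(EBIT − 58,000) = 1,080,000·(EBIT − 187,000).
EBIT × (1,080,000 − 820,000) = 187,000 × 1,080,000 − 58,000 × 820,000 = 154,400,000,000, so EBIT = 154,400,000,000 ÷ 260,000 = 593,846.15.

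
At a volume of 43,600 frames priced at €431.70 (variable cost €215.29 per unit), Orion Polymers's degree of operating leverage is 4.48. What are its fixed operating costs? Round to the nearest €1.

At 43,600 units, contribution = 43,600 × €216.41 = €9,435,476.00.
DOL = contribution / EBIT, so EBIT = €9,435,476.00 / 4.48 = €2,106,133.04.
And FC = contribution − EBIT = €9,435,476.00 − €2,106,133.04 = €7,329,343.

€7,329,343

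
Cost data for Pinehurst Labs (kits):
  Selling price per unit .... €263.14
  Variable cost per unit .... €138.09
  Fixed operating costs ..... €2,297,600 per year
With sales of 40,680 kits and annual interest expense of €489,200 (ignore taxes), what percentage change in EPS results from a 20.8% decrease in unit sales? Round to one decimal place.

-46.0%

Contribution at this volume is 40,680 × €125.05 = €5,087,034.00.
Operating income = contribution − fixed costs = €5,087,034.00 − €2,297,600 = €2,789,434.00.
After interest of €489,200.00, pre-tax earnings = €2,300,234.00.
Degree of combined leverage = contribution ÷ (EBIT − I) = €5,087,034.00 ÷ €2,300,234.00 = 2.2115.
EPS therefore changes by 2.2115 × (-20.8%) = -46.0%.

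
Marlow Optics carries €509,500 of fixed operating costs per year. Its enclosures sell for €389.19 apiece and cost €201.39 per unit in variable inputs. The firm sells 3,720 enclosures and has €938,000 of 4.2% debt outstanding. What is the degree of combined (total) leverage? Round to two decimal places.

Total contribution margin = 3,720 × €187.80 = €698,616.00.
EBIT = €698,616.00 − €509,500 = €189,116.00. Interest = €39,396.00, so EBIT − I = €149,720.00.
DCL = contribution ÷ (EBIT − I) = €698,616.00 ÷ €149,720.00 = 4.6662.

4.67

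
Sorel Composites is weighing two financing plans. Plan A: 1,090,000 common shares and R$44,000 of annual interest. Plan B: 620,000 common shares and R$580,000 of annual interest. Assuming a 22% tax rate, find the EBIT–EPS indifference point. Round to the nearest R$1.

R$1,287,064

At indifference, (EBIT − 44,000)(1 − t)/1,090,000 = (EBIT − 580,000)(1 − t)/620,000.
The (1 − t) factor cancels: (EBIT − 44,000) × 620,000 = (EBIT − 580,000) × 1,090,000.
Solving, EBIT = (580,000·1,090,000 − 44,000·620,000) / (1,090,000 − 620,000) = 604,920,000,000 / 470,000 = 1,287,063.83.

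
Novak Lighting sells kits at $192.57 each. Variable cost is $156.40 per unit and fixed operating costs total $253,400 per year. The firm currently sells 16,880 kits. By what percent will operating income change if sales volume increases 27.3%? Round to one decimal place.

+46.7%

At 16,880 units, contribution = 16,880 × $36.17 = $610,549.60.
EBIT = $610,549.60 − $253,400 = $357,149.60.
So DOL = total CM / EBIT = $610,549.60 / $357,149.60 = 1.7095.
Operating income changes by 1.7095 × +27.3% = +46.7%.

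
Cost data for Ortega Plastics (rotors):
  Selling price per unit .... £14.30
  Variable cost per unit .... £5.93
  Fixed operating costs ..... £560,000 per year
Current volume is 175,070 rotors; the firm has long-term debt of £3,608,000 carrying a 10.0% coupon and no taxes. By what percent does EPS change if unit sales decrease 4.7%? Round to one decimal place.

Contribution at this volume is 175,070 × £8.37 = £1,465,335.90.
Subtracting fixed costs: EBIT = £1,465,335.90 − £560,000 = £905,335.90.
Interest = £360,800.00, so EBIT − I = £544,535.90.
DCL = total CM / (EBIT − I) = £1,465,335.90 / £544,535.90 = 2.6910.
%ΔEPS = DCL × %ΔSales = 2.6910 × -4.7% = -12.6%.

-12.6%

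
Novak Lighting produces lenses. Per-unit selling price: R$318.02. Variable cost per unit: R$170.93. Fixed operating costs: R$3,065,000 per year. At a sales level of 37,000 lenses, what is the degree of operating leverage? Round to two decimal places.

At 37,000 units, contribution = 37,000 × R$147.09 = R$5,442,330.00.
EBIT = R$5,442,330.00 − R$3,065,000 = R$2,377,330.00.
DOL = contribution ÷ EBIT = R$5,442,330.00 ÷ R$2,377,330.00 = 2.2893.

2.29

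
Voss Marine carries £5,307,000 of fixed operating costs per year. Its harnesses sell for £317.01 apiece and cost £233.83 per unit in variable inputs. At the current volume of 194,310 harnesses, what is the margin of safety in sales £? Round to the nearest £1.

Each unit contributes £317.01 − £233.83 = £83.18. Break-even units = £5,307,000 ÷ £83.18 = 63,801.39; break-even revenue = 63,801.39 × £317.01 = £20,225,680.09.
Actual sales revenue = 194,310 × £317.01 = £61,598,213.10.
Margin of safety = £61,598,213.10 − £20,225,680.09 = £41,372,533.

£41,372,533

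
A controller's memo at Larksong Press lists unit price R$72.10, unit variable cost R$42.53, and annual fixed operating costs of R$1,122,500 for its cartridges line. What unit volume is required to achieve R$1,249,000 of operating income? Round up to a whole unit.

Each unit contributes R$72.10 − R$42.53 = R$29.57.
Need Q such that Q × R$29.57 − R$1,122,500 = R$1,249,000, i.e. Q = R$2,371,500 / R$29.57 = 80,199.53 → 80,200.

80,200 cartridges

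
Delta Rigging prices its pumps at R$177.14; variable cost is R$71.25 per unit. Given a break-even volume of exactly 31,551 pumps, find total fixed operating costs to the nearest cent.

Contribution margin per unit = R$177.14 − R$71.25 = R$105.89.
Since BE = FC / CM, FC = 31,551 × R$105.89 = R$3,340,935.39.

R$3,340,935.39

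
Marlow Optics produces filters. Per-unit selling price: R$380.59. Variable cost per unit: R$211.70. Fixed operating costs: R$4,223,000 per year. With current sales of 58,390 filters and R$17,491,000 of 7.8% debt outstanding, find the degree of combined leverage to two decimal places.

2.31

At 58,390 units, contribution = 58,390 × R$168.89 = R$9,861,487.10.
EBIT = R$9,861,487.10 − R$4,223,000 = R$5,638,487.10. Interest = R$1,364,298.00.
DOL = R$9,861,487.10 ÷ R$5,638,487.10 = 1.7490; DFL = R$5,638,487.10 ÷ R$4,274,189.10 = 1.3192.
Combined leverage = 1.7490 × 1.3192 = 2.3073.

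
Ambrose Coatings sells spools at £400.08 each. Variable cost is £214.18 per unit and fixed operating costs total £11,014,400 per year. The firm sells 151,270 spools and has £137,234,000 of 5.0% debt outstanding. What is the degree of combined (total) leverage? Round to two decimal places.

2.74

Contribution at this volume is 151,270 × £185.90 = £28,121,093.00.
EBIT = £28,121,093.00 − £11,014,400 = £17,106,693.00. Interest = £6,861,700.00, so EBIT − I = £10,244,993.00.
Degree of total leverage = total CM / (EBIT − interest) = £28,121,093.00 / £10,244,993.00 = 2.7449.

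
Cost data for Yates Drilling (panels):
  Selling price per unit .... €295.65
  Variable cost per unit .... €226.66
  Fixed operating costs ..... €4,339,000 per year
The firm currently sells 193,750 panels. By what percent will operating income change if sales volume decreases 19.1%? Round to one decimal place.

-28.3%

Total contribution margin = 193,750 × €68.99 = €13,366,812.50.
Subtracting fixed costs: EBIT = €13,366,812.50 − €4,339,000 = €9,027,812.50.
DOL = contribution ÷ EBIT = €13,366,812.50 ÷ €9,027,812.50 = 1.4806.
Operating income changes by 1.4806 × -19.1% = -28.3%.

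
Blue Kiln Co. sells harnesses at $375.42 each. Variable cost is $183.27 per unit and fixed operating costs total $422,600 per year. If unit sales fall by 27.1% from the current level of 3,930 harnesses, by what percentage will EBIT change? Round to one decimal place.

-61.5%

Contribution at this volume is 3,930 × $192.15 = $755,149.50.
Operating income = contribution − fixed costs = $755,149.50 − $422,600 = $332,549.50.
DOL = contribution ÷ EBIT = $755,149.50 ÷ $332,549.50 = 2.2708.
%ΔEBIT = DOL × %ΔSales = 2.2708 × -27.1% = -61.5%.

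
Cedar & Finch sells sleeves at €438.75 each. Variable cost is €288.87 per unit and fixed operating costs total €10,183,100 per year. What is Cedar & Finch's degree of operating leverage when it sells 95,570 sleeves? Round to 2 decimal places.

Total contribution margin = 95,570 × €149.88 = €14,324,031.60.
EBIT = €14,324,031.60 − €10,183,100 = €4,140,931.60.
Degree of operating leverage = €14,324,031.60 / €4,140,931.60 = 3.4591.

3.46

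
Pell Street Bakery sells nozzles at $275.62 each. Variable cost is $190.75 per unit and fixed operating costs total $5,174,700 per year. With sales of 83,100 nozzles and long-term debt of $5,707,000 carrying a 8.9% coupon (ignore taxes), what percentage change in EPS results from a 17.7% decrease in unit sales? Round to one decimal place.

-91.1%

At 83,100 units, contribution = 83,100 × $84.87 = $7,052,697.00.
Operating income = contribution − fixed costs = $7,052,697.00 − $5,174,700 = $1,877,997.00.
After interest of $507,923.00, pre-tax earnings = $1,370,074.00.
DCL = total CM / (EBIT − I) = $7,052,697.00 / $1,370,074.00 = 5.1477.
%ΔEPS = DCL × %ΔSales = 5.1477 × -17.7% = -91.1%.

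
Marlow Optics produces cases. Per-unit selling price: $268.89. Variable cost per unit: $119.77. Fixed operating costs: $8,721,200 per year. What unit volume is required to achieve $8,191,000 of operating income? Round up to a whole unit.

Unit CM = price − variable cost = $268.89 − $119.77 = $149.12.
Units = (FC + target) / CM = ($8,721,200 + $8,191,000) / $149.12 = 113,413.36, so 113,414 cases.

113,414 cases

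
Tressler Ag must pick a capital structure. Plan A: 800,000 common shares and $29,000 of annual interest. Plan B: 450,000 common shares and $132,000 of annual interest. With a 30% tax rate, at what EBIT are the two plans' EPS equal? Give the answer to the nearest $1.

At indifference, (EBIT − 29,000)(1 − t)/800,000 = (EBIT − 132,000)(1 − t)/450,000.
The (1 − t) factor cancels: (EBIT − 29,000) × 450,000 = (EBIT − 132,000) × 800,000.
Solving, EBIT = (132,000·800,000 − 29,000·450,000) / (800,000 − 450,000) = 92,550,000,000 / 350,000 = 264,428.57.

$264,429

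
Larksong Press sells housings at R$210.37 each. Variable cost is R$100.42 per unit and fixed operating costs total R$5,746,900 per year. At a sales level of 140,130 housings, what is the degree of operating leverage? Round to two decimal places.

Contribution at this volume is 140,130 × R$109.95 = R$15,407,293.50.
Operating income = contribution − fixed costs = R$15,407,293.50 − R$5,746,900 = R$9,660,393.50.
So DOL = total CM / EBIT = R$15,407,293.50 / R$9,660,393.50 = 1.5949.

1.59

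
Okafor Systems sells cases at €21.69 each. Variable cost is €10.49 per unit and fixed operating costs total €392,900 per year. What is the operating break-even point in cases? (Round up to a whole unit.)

35,081 cases

Each unit contributes €21.69 − €10.49 = €11.20.
Break-even volume = fixed costs ÷ CM per unit = €392,900 ÷ €11.20 = 35,080.36, so 35,081 cases.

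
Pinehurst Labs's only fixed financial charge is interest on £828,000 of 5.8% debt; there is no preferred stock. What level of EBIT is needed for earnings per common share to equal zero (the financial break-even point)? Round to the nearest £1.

Annual interest = 5.8% × £828,000 = £48,024.00.
Without preferred stock the financial break-even is simply EBIT = interest = £48,024.00.

£48,024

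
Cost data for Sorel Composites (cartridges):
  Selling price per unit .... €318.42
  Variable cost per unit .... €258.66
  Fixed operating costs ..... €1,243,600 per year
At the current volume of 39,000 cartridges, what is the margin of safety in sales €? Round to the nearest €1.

€5,792,090

Unit CM = price − variable cost = €318.42 − €258.66 = €59.76. Break-even units = €1,243,600 ÷ €59.76 = 20,809.91; break-even revenue = 20,809.91 × €318.42 = €6,626,290.36.
Current sales = 39,000 × €318.42 = €12,418,380.00.
Margin of safety = €12,418,380.00 − €6,626,290.36 = €5,792,090.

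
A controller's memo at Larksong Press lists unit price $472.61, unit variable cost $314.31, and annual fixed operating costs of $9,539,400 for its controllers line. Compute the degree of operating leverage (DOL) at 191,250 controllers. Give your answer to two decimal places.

At 191,250 units, contribution = 191,250 × $158.30 = $30,274,875.00.
EBIT = $30,274,875.00 − $9,539,400 = $20,735,475.00.
DOL = contribution ÷ EBIT = $30,274,875.00 ÷ $20,735,475.00 = 1.4601.

1.46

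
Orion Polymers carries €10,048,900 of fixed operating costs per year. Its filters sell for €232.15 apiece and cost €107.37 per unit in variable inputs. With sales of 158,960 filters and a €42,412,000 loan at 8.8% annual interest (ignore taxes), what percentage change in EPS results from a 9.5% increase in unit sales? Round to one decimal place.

At 158,960 units, contribution = 158,960 × €124.78 = €19,835,028.80.
Operating income = contribution − fixed costs = €19,835,028.80 − €10,048,900 = €9,786,128.80.
Interest = €3,732,256.00, so EBIT − I = €6,053,872.80.
DCL = total CM / (EBIT − I) = €19,835,028.80 / €6,053,872.80 = 3.2764.
%ΔEPS = DCL × %ΔSales = 3.2764 × +9.5% = +31.1%.

+31.1%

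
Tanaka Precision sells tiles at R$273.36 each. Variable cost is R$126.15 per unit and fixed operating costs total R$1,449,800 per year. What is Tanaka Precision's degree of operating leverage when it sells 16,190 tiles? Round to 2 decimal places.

Contribution at this volume is 16,190 × R$147.21 = R$2,383,329.90.
Subtracting fixed costs: EBIT = R$2,383,329.90 − R$1,449,800 = R$933,529.90.
So DOL = total CM / EBIT = R$2,383,329.90 / R$933,529.90 = 2.5530.

2.55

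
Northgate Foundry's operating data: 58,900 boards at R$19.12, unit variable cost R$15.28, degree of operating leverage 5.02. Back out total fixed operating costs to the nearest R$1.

At 58,900 units, contribution = 58,900 × R$3.84 = R$226,176.00.
DOL = contribution / EBIT, so EBIT = R$226,176.00 / 5.02 = R$45,054.98.
Fixed costs = CM − EBIT = R$226,176.00 − R$45,054.98 = R$181,121.

R$181,121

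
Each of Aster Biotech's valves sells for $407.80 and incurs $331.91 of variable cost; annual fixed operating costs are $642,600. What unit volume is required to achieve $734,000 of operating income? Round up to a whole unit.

18,140 valves

Each unit contributes $407.80 − $331.91 = $75.89.
Need Q such that Q × $75.89 − $642,600 = $734,000, i.e. Q = $1,376,600 / $75.89 = 18,139.41 → 18,140.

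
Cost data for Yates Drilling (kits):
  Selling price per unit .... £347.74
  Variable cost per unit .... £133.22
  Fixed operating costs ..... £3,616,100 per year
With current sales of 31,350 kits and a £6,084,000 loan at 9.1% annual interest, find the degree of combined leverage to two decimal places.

2.63

Total contribution margin = 31,350 × £214.52 = £6,725,202.00.
Subtracting fixed costs: EBIT = £6,725,202.00 − £3,616,100 = £3,109,102.00. Interest = £553,644.00, so EBIT − I = £2,555,458.00.
Degree of total leverage = total CM / (EBIT − interest) = £6,725,202.00 / £2,555,458.00 = 2.6317.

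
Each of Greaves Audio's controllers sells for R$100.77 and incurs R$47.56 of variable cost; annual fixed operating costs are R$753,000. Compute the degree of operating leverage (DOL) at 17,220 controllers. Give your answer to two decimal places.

5.61

At 17,220 units, contribution = 17,220 × R$53.21 = R$916,276.20.
Operating income = contribution − fixed costs = R$916,276.20 − R$753,000 = R$163,276.20.
So DOL = total CM / EBIT = R$916,276.20 / R$163,276.20 = 5.6118.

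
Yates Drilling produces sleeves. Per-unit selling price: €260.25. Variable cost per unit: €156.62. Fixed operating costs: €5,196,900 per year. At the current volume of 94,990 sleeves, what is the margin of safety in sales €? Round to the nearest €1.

€11,669,973

Unit CM = price − variable cost = €260.25 − €156.62 = €103.63. Break-even units = €5,196,900 ÷ €103.63 = 50,148.61; break-even revenue = 50,148.61 × €260.25 = €13,051,174.61.
Actual sales revenue = 94,990 × €260.25 = €24,721,147.50.
Margin of safety = €24,721,147.50 − €13,051,174.61 = €11,669,973.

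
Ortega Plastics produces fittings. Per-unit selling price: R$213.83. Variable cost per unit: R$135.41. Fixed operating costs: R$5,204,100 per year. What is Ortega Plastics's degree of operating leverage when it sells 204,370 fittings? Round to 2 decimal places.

1.48

Total contribution margin = 204,370 × R$78.42 = R$16,026,695.40.
EBIT = R$16,026,695.40 − R$5,204,100 = R$10,822,595.40.
So DOL = total CM / EBIT = R$16,026,695.40 / R$10,822,595.40 = 1.4809.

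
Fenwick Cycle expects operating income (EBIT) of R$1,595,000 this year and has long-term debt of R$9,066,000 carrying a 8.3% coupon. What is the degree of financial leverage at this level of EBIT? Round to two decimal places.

1.89

Annual interest charges come to R$752,478.00.
Degree of financial leverage = EBIT / (EBIT − interest) = R$1,595,000 / R$842,522.00 = 1.8931.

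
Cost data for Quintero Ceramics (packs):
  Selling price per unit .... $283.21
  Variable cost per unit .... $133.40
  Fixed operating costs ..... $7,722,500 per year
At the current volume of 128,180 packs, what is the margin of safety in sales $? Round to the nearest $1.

Each unit contributes $283.21 − $133.40 = $149.81. Break-even units = $7,722,500 ÷ $149.81 = 51,548.63; break-even revenue = 51,548.63 × $283.21 = $14,599,087.01.
Current sales = 128,180 × $283.21 = $36,301,857.80.
Margin of safety = $36,301,857.80 − $14,599,087.01 = $21,702,771.

$21,702,771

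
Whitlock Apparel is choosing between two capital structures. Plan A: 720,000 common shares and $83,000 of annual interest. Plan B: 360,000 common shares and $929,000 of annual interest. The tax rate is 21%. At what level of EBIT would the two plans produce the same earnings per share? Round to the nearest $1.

Set EPS_A = EPS_B: (EBIT − $83,000)(1 − 0.21) ÷ 720,000 = (EBIT − $929,000)(1 − 0.21) ÷ 360,000.
Cancelling (1 − t) and cross-multiplying: 360,000·(EBIT − 83,000) = 720,000·(EBIT − 929,000).
Solving, EBIT = (929,000·720,000 − 83,000·360,000) / (720,000 − 360,000) = 639,000,000,000 / 360,000 = 1,775,000.00.

$1,775,000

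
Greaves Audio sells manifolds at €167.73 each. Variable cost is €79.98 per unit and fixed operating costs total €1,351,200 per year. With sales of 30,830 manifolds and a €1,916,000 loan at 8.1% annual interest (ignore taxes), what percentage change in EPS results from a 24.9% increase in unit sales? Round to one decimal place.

+56.2%

Total contribution margin = 30,830 × €87.75 = €2,705,332.50.
EBIT = €2,705,332.50 − €1,351,200 = €1,354,132.50.
Interest = €155,196.00, so EBIT − I = €1,198,936.50.
DCL = total CM / (EBIT − I) = €2,705,332.50 / €1,198,936.50 = 2.2564.
%ΔEPS = DCL × %ΔSales = 2.2564 × +24.9% = +56.2%.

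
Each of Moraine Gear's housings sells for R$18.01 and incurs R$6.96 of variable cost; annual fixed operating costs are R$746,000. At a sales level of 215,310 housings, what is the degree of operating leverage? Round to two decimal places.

1.46

Contribution at this volume is 215,310 × R$11.05 = R$2,379,175.50.
Operating income = contribution − fixed costs = R$2,379,175.50 − R$746,000 = R$1,633,175.50.
Degree of operating leverage = R$2,379,175.50 / R$1,633,175.50 = 1.4568.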